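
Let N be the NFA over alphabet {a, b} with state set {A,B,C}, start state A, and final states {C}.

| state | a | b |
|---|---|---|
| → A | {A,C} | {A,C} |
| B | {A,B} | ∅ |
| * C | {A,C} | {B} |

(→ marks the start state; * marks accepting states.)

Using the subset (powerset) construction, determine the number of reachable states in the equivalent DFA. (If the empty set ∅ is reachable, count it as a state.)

3

Start state of the DFA: {A}.
{A} --a--> {A,C}  [new]
{A} --b--> {A,C}  [seen]
{A,C} --a--> {A,C}  [seen]
{A,C} --b--> {A,B,C}  [new]
{A,B,C} --a--> {A,B,C}  [seen]
{A,B,C} --b--> {A,B,C}  [seen]
Reachable DFA states: {A}, {A,C}, {A,B,C}.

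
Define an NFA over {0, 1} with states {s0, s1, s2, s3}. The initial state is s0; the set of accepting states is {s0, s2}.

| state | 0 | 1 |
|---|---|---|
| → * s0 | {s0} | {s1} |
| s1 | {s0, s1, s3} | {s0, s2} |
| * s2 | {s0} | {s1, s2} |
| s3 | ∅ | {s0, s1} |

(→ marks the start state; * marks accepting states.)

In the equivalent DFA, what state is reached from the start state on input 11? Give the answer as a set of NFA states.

Start: {s0}.
δ(s0,1) = {s1}.
Union: {s1}.
After 1: {s1}.
δ(s1,1) = {s0, s2}.
Union: {s0, s2}.
After 1: {s0, s2}.

{s0, s2}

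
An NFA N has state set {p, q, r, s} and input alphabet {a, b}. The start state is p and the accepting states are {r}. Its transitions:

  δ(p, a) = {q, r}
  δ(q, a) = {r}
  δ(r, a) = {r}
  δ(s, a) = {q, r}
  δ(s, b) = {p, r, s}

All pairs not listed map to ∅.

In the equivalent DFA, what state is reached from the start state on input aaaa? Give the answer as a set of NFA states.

Start: {p}.
δ(p,a) = {q, r}.
Union: {q, r}.
After a: {q, r}.
δ(q,a) = {r}; δ(r,a) = {r}.
Union: {r}.
After a: {r}.
δ(r,a) = {r}.
Union: {r}.
After a: {r}.
δ(r,a) = {r}.
Union: {r}.
After a: {r}.

{r}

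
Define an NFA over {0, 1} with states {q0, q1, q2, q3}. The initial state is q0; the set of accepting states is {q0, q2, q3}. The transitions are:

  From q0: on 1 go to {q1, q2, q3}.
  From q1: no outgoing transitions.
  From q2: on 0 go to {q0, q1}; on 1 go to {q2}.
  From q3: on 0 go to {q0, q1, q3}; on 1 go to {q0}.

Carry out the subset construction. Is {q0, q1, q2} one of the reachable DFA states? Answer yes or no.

no

Start state of the DFA: {q0}.
{q0} --0--> ∅  [new]
{q0} --1--> {q1, q2, q3}  [new]
∅ --0--> ∅  [seen]
∅ --1--> ∅  [seen]
{q1, q2, q3} --0--> {q0, q1, q3}  [new]
{q1, q2, q3} --1--> {q0, q2}  [new]
{q0, q1, q3} --0--> {q0, q1, q3}  [seen]
{q0, q1, q3} --1--> {q0, q1, q2, q3}  [new]
{q0, q2} --0--> {q0, q1}  [new]
{q0, q2} --1--> {q1, q2, q3}  [seen]
{q0, q1, q2, q3} --0--> {q0, q1, q3}  [seen]
{q0, q1, q2, q3} --1--> {q0, q1, q2, q3}  [seen]
{q0, q1} --0--> ∅  [seen]
{q0, q1} --1--> {q1, q2, q3}  [seen]
Reachable DFA states: {q0}, ∅, {q1, q2, q3}, {q0, q1, q3}, {q0, q2}, {q0, q1, q2, q3}, {q0, q1}.
{q0, q1, q2} is not among them.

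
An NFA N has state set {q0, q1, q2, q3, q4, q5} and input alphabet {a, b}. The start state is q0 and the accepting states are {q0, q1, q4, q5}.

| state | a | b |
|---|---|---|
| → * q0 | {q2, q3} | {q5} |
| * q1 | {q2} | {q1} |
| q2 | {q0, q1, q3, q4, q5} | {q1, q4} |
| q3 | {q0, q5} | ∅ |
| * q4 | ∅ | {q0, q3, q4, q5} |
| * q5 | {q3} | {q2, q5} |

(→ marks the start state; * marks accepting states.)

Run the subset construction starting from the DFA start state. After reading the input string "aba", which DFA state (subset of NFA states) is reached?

Start: {q0}.
δ(q0,a) = {q2, q3}.
Union: {q2, q3}.
After a: {q2, q3}.
δ(q2,b) = {q1, q4}; δ(q3,b) = ∅.
Union: {q1, q4}.
After b: {q1, q4}.
δ(q1,a) = {q2}; δ(q4,a) = ∅.
Union: {q2}.
After a: {q2}.

{q2}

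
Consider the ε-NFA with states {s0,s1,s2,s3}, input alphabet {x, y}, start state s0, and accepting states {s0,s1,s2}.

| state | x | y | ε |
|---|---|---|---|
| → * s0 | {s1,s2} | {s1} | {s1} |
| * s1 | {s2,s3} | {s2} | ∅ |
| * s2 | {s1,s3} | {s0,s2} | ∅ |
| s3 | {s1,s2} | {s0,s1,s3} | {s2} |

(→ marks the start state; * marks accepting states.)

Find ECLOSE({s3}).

{s2,s3}

Begin with {s3}.
s3 →ε {s2}; add s2.
ε-closure = {s2,s3}.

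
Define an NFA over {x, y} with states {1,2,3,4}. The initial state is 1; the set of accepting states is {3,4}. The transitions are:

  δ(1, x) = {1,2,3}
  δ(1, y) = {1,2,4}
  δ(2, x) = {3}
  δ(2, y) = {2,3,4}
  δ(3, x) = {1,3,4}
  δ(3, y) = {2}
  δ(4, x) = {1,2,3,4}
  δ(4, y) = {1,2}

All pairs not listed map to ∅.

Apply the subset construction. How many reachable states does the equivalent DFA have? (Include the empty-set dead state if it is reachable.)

Start state of the DFA: {1}.
{1} --x--> {1,2,3}  [new]
{1} --y--> {1,2,4}  [new]
{1,2,3} --x--> {1,2,3,4}  [new]
{1,2,3} --y--> {1,2,3,4}  [seen]
{1,2,4} --x--> {1,2,3,4}  [seen]
{1,2,4} --y--> {1,2,3,4}  [seen]
{1,2,3,4} --x--> {1,2,3,4}  [seen]
{1,2,3,4} --y--> {1,2,3,4}  [seen]
Reachable DFA states: {1}, {1,2,3}, {1,2,4}, {1,2,3,4}.

4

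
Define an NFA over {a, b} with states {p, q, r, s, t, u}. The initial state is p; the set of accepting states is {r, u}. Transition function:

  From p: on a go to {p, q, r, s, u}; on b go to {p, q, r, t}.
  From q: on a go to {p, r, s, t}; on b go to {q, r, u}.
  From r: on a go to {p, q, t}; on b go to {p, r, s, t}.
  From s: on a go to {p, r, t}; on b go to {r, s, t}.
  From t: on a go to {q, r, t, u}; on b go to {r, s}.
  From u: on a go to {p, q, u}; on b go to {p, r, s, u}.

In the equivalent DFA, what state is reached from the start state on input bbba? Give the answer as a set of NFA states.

Start: {p}.
δ(p,b) = {p, q, r, t}.
Union: {p, q, r, t}.
After b: {p, q, r, t}.
δ(p,b) = {p, q, r, t}; δ(q,b) = {q, r, u}; δ(r,b) = {p, r, s, t}; δ(t,b) = {r, s}.
Union: {p, q, r, s, t, u}.
After b: {p, q, r, s, t, u}.
δ(p,b) = {p, q, r, t}; δ(q,b) = {q, r, u}; δ(r,b) = {p, r, s, t}; δ(s,b) = {r, s, t}; δ(t,b) = {r, s}; δ(u,b) = {p, r, s, u}.
Union: {p, q, r, s, t, u}.
After b: {p, q, r, s, t, u}.
δ(p,a) = {p, q, r, s, u}; δ(q,a) = {p, r, s, t}; δ(r,a) = {p, q, t}; δ(s,a) = {p, r, t}; δ(t,a) = {q, r, t, u}; δ(u,a) = {p, q, u}.
Union: {p, q, r, s, t, u}.
After a: {p, q, r, s, t, u}.

{p, q, r, s, t, u}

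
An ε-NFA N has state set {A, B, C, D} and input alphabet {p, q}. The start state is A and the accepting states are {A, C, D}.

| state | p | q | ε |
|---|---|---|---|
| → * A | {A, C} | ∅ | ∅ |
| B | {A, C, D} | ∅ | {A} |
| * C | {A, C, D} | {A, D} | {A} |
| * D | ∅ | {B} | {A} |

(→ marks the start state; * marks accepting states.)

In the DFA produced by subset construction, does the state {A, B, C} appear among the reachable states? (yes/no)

no

Start state of the DFA: {A} (ε-closure of the NFA start).
{A} --p--> {A, C}  [new]
{A} --q--> ∅  [new]
{A, C} --p--> {A, C, D}  [new]
{A, C} --q--> {A, D}  [new]
∅ --p--> ∅  [seen]
∅ --q--> ∅  [seen]
{A, C, D} --p--> {A, C, D}  [seen]
{A, C, D} --q--> {A, B, D}  [new]
{A, D} --p--> {A, C}  [seen]
{A, D} --q--> {A, B}  [new]
{A, B, D} --p--> {A, C, D}  [seen]
{A, B, D} --q--> {A, B}  [seen]
{A, B} --p--> {A, C, D}  [seen]
{A, B} --q--> ∅  [seen]
Reachable DFA states: {A}, {A, C}, ∅, {A, C, D}, {A, D}, {A, B, D}, {A, B}.
{A, B, C} is not among them.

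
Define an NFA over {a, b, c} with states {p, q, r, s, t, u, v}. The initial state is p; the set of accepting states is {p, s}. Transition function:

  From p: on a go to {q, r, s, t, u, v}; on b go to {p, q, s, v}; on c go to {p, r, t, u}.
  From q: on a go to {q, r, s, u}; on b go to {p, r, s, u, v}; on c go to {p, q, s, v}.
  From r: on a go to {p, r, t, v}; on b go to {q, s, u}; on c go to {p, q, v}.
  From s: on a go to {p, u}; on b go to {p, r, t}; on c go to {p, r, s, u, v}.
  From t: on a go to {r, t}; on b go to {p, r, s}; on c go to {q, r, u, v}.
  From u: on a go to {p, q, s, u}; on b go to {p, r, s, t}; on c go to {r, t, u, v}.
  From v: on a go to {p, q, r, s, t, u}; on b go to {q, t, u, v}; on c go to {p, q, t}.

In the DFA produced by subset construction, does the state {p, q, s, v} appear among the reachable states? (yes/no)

Start state of the DFA: {p}.
{p} --a--> {q, r, s, t, u, v}  [new]
{p} --b--> {p, q, s, v}  [new]
{p} --c--> {p, r, t, u}  [new]
{q, r, s, t, u, v} --a--> {p, q, r, s, t, u, v}  [new]
{q, r, s, t, u, v} --b--> {p, q, r, s, t, u, v}  [seen]
{q, r, s, t, u, v} --c--> {p, q, r, s, t, u, v}  [seen]
{p, q, s, v} --a--> {p, q, r, s, t, u, v}  [seen]
{p, q, s, v} --b--> {p, q, r, s, t, u, v}  [seen]
{p, q, s, v} --c--> {p, q, r, s, t, u, v}  [seen]
{p, r, t, u} --a--> {p, q, r, s, t, u, v}  [seen]
{p, r, t, u} --b--> {p, q, r, s, t, u, v}  [seen]
{p, r, t, u} --c--> {p, q, r, t, u, v}  [new]
{p, q, r, s, t, u, v} --a--> {p, q, r, s, t, u, v}  [seen]
{p, q, r, s, t, u, v} --b--> {p, q, r, s, t, u, v}  [seen]
{p, q, r, s, t, u, v} --c--> {p, q, r, s, t, u, v}  [seen]
{p, q, r, t, u, v} --a--> {p, q, r, s, t, u, v}  [seen]
{p, q, r, t, u, v} --b--> {p, q, r, s, t, u, v}  [seen]
{p, q, r, t, u, v} --c--> {p, q, r, s, t, u, v}  [seen]
Reachable DFA states: {p}, {q, r, s, t, u, v}, {p, q, s, v}, {p, r, t, u}, {p, q, r, s, t, u, v}, {p, q, r, t, u, v}.
{p, q, s, v} is among them.

yes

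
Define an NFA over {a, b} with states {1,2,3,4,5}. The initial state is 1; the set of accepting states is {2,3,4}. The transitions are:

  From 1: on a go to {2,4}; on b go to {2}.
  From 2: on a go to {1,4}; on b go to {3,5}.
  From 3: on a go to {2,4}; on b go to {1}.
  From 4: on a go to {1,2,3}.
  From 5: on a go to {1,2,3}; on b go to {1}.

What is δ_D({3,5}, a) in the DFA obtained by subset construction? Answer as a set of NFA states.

{1,2,3,4}

δ(3,a) = {2,4}; δ(5,a) = {1,2,3}.
Union: {1,2,3,4}.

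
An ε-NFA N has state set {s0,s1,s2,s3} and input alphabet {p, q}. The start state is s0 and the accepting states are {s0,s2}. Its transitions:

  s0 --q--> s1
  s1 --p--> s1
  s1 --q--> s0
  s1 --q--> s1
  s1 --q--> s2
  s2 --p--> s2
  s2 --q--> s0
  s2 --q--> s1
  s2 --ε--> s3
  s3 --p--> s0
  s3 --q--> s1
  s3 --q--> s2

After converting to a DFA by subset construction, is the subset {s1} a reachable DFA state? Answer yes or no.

Start state of the DFA: {s0} (ε-closure of the NFA start).
{s0} --p--> ∅  [new]
{s0} --q--> {s1}  [new]
∅ --p--> ∅  [seen]
∅ --q--> ∅  [seen]
{s1} --p--> {s1}  [seen]
{s1} --q--> {s0,s1,s2,s3}  [new]
{s0,s1,s2,s3} --p--> {s0,s1,s2,s3}  [seen]
{s0,s1,s2,s3} --q--> {s0,s1,s2,s3}  [seen]
Reachable DFA states: {s0}, ∅, {s1}, {s0,s1,s2,s3}.
{s1} is among them.

yes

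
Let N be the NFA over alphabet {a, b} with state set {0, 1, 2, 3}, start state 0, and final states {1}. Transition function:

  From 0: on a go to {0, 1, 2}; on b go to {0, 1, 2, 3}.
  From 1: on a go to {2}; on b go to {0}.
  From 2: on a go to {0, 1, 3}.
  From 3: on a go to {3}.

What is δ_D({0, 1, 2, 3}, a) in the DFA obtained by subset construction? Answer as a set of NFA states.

δ(0,a) = {0, 1, 2}; δ(1,a) = {2}; δ(2,a) = {0, 1, 3}; δ(3,a) = {3}.
Union: {0, 1, 2, 3}.

{0, 1, 2, 3}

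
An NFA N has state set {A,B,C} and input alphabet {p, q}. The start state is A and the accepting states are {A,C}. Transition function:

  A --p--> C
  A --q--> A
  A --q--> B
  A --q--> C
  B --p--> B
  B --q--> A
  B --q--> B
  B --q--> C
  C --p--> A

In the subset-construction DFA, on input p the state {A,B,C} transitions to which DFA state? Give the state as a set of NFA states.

δ(A,p) = {C}; δ(B,p) = {B}; δ(C,p) = {A}.
Union: {A,B,C}.

{A,B,C}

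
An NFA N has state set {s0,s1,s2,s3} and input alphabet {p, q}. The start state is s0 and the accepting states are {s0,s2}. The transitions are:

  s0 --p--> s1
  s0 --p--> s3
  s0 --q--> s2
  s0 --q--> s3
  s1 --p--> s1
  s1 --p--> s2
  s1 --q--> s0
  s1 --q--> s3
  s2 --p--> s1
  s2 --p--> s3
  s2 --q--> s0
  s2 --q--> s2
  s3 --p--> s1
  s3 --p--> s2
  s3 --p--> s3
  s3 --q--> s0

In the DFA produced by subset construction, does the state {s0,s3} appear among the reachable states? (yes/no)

Start state of the DFA: {s0}.
{s0} --p--> {s1,s3}  [new]
{s0} --q--> {s2,s3}  [new]
{s1,s3} --p--> {s1,s2,s3}  [new]
{s1,s3} --q--> {s0,s3}  [new]
{s2,s3} --p--> {s1,s2,s3}  [seen]
{s2,s3} --q--> {s0,s2}  [new]
{s1,s2,s3} --p--> {s1,s2,s3}  [seen]
{s1,s2,s3} --q--> {s0,s2,s3}  [new]
{s0,s3} --p--> {s1,s2,s3}  [seen]
{s0,s3} --q--> {s0,s2,s3}  [seen]
{s0,s2} --p--> {s1,s3}  [seen]
{s0,s2} --q--> {s0,s2,s3}  [seen]
{s0,s2,s3} --p--> {s1,s2,s3}  [seen]
{s0,s2,s3} --q--> {s0,s2,s3}  [seen]
Reachable DFA states: {s0}, {s1,s3}, {s2,s3}, {s1,s2,s3}, {s0,s3}, {s0,s2}, {s0,s2,s3}.
{s0,s3} is among them.

yes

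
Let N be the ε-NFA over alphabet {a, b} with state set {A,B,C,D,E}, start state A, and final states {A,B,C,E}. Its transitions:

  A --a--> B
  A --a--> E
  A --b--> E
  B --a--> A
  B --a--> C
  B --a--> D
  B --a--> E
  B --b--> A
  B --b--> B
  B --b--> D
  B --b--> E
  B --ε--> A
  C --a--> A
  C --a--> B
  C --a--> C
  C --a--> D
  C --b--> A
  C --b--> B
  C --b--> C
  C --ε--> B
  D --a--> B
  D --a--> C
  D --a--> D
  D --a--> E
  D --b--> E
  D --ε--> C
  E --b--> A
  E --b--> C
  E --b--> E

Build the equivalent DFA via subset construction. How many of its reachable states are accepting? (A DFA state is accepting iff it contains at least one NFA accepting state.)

Start state of the DFA: {A} (ε-closure of the NFA start).
{A} --a--> {A,B,E}  [new]
{A} --b--> {E}  [new]
{A,B,E} --a--> {A,B,C,D,E}  [new]
{A,B,E} --b--> {A,B,C,D,E}  [seen]
{E} --a--> ∅  [new]
{E} --b--> {A,B,C,E}  [new]
{A,B,C,D,E} --a--> {A,B,C,D,E}  [seen]
{A,B,C,D,E} --b--> {A,B,C,D,E}  [seen]
∅ --a--> ∅  [seen]
∅ --b--> ∅  [seen]
{A,B,C,E} --a--> {A,B,C,D,E}  [seen]
{A,B,C,E} --b--> {A,B,C,D,E}  [seen]
Reachable DFA states: {A}, {A,B,E}, {E}, {A,B,C,D,E}, ∅, {A,B,C,E}.
Accepting DFA states (contain an NFA accepting state): {A}, {A,B,E}, {E}, {A,B,C,D,E}, {A,B,C,E}.

5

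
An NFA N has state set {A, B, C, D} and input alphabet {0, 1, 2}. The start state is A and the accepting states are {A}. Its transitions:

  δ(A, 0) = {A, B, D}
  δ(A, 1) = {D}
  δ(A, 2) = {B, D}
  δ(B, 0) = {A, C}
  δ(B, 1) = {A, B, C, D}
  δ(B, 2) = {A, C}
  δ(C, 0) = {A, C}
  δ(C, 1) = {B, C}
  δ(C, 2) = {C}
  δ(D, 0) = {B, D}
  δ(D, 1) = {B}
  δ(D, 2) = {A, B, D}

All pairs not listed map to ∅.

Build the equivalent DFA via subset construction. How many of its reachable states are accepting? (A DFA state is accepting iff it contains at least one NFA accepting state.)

Start state of the DFA: {A}.
{A} --0--> {A, B, D}  [new]
{A} --1--> {D}  [new]
{A} --2--> {B, D}  [new]
{A, B, D} --0--> {A, B, C, D}  [new]
{A, B, D} --1--> {A, B, C, D}  [seen]
{A, B, D} --2--> {A, B, C, D}  [seen]
{D} --0--> {B, D}  [seen]
{D} --1--> {B}  [new]
{D} --2--> {A, B, D}  [seen]
{B, D} --0--> {A, B, C, D}  [seen]
{B, D} --1--> {A, B, C, D}  [seen]
{B, D} --2--> {A, B, C, D}  [seen]
{A, B, C, D} --0--> {A, B, C, D}  [seen]
{A, B, C, D} --1--> {A, B, C, D}  [seen]
{A, B, C, D} --2--> {A, B, C, D}  [seen]
{B} --0--> {A, C}  [new]
{B} --1--> {A, B, C, D}  [seen]
{B} --2--> {A, C}  [seen]
{A, C} --0--> {A, B, C, D}  [seen]
{A, C} --1--> {B, C, D}  [new]
{A, C} --2--> {B, C, D}  [seen]
{B, C, D} --0--> {A, B, C, D}  [seen]
{B, C, D} --1--> {A, B, C, D}  [seen]
{B, C, D} --2--> {A, B, C, D}  [seen]
Reachable DFA states: {A}, {A, B, D}, {D}, {B, D}, {A, B, C, D}, {B}, {A, C}, {B, C, D}.
Accepting DFA states (contain an NFA accepting state): {A}, {A, B, D}, {A, B, C, D}, {A, C}.

4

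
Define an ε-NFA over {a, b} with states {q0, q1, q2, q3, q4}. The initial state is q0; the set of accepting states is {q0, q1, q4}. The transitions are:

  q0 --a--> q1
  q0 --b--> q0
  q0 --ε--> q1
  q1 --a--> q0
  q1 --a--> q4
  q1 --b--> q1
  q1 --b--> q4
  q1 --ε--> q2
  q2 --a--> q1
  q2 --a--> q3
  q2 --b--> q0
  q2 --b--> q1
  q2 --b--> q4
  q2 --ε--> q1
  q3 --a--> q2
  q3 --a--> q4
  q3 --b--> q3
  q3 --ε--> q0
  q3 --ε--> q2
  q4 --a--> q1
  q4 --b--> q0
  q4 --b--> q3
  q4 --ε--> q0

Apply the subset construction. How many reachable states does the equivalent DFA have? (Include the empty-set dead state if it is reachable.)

Start state of the DFA: {q0, q1, q2} (ε-closure of the NFA start).
{q0, q1, q2} --a--> {q0, q1, q2, q3, q4}  [new]
{q0, q1, q2} --b--> {q0, q1, q2, q4}  [new]
{q0, q1, q2, q3, q4} --a--> {q0, q1, q2, q3, q4}  [seen]
{q0, q1, q2, q3, q4} --b--> {q0, q1, q2, q3, q4}  [seen]
{q0, q1, q2, q4} --a--> {q0, q1, q2, q3, q4}  [seen]
{q0, q1, q2, q4} --b--> {q0, q1, q2, q3, q4}  [seen]
Reachable DFA states: {q0, q1, q2}, {q0, q1, q2, q3, q4}, {q0, q1, q2, q4}.

3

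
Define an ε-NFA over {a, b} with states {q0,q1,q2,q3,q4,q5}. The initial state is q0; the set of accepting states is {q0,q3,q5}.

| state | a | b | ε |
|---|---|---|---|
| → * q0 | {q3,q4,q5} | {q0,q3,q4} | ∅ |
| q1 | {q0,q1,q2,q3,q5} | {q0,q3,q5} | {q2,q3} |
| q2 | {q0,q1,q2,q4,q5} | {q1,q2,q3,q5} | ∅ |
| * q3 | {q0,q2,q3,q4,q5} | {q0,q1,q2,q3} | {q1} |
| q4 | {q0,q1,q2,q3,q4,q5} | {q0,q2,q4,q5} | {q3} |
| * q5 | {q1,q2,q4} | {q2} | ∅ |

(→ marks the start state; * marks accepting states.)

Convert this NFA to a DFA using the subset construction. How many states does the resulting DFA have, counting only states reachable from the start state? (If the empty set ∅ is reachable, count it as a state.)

Start state of the DFA: {q0} (ε-closure of the NFA start).
{q0} --a--> {q1,q2,q3,q4,q5}  [new]
{q0} --b--> {q0,q1,q2,q3,q4}  [new]
{q1,q2,q3,q4,q5} --a--> {q0,q1,q2,q3,q4,q5}  [new]
{q1,q2,q3,q4,q5} --b--> {q0,q1,q2,q3,q4,q5}  [seen]
{q0,q1,q2,q3,q4} --a--> {q0,q1,q2,q3,q4,q5}  [seen]
{q0,q1,q2,q3,q4} --b--> {q0,q1,q2,q3,q4,q5}  [seen]
{q0,q1,q2,q3,q4,q5} --a--> {q0,q1,q2,q3,q4,q5}  [seen]
{q0,q1,q2,q3,q4,q5} --b--> {q0,q1,q2,q3,q4,q5}  [seen]
Reachable DFA states: {q0}, {q1,q2,q3,q4,q5}, {q0,q1,q2,q3,q4}, {q0,q1,q2,q3,q4,q5}.

4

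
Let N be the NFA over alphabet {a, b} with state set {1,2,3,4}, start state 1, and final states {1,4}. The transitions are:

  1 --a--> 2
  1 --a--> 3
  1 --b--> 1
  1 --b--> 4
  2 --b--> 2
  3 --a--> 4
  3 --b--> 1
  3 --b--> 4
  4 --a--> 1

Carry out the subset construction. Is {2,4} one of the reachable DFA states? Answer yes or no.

Start state of the DFA: {1}.
{1} --a--> {2,3}  [new]
{1} --b--> {1,4}  [new]
{2,3} --a--> {4}  [new]
{2,3} --b--> {1,2,4}  [new]
{1,4} --a--> {1,2,3}  [new]
{1,4} --b--> {1,4}  [seen]
{4} --a--> {1}  [seen]
{4} --b--> ∅  [new]
{1,2,4} --a--> {1,2,3}  [seen]
{1,2,4} --b--> {1,2,4}  [seen]
{1,2,3} --a--> {2,3,4}  [new]
{1,2,3} --b--> {1,2,4}  [seen]
∅ --a--> ∅  [seen]
∅ --b--> ∅  [seen]
{2,3,4} --a--> {1,4}  [seen]
{2,3,4} --b--> {1,2,4}  [seen]
Reachable DFA states: {1}, {2,3}, {1,4}, {4}, {1,2,4}, {1,2,3}, ∅, {2,3,4}.
{2,4} is not among them.

no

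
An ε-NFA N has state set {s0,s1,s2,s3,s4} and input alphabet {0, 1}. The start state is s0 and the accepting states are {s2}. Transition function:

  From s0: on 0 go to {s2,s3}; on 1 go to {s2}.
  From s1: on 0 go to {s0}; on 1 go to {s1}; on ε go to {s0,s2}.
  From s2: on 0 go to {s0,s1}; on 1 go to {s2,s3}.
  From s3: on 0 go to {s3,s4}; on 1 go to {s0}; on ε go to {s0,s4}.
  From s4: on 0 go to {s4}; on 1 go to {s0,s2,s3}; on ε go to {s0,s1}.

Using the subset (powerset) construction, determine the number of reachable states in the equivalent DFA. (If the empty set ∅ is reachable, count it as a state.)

Start state of the DFA: {s0} (ε-closure of the NFA start).
{s0} --0--> {s0,s1,s2,s3,s4}  [new]
{s0} --1--> {s2}  [new]
{s0,s1,s2,s3,s4} --0--> {s0,s1,s2,s3,s4}  [seen]
{s0,s1,s2,s3,s4} --1--> {s0,s1,s2,s3,s4}  [seen]
{s2} --0--> {s0,s1,s2}  [new]
{s2} --1--> {s0,s1,s2,s3,s4}  [seen]
{s0,s1,s2} --0--> {s0,s1,s2,s3,s4}  [seen]
{s0,s1,s2} --1--> {s0,s1,s2,s3,s4}  [seen]
Reachable DFA states: {s0}, {s0,s1,s2,s3,s4}, {s2}, {s0,s1,s2}.

4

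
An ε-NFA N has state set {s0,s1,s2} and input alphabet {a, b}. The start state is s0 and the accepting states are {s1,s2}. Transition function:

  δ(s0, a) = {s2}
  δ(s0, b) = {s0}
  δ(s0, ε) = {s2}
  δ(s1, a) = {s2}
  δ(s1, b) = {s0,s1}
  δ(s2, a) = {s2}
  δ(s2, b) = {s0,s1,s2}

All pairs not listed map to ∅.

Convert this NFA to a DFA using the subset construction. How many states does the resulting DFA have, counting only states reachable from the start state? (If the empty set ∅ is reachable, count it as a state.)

3

Start state of the DFA: {s0,s2} (ε-closure of the NFA start).
{s0,s2} --a--> {s2}  [new]
{s0,s2} --b--> {s0,s1,s2}  [new]
{s2} --a--> {s2}  [seen]
{s2} --b--> {s0,s1,s2}  [seen]
{s0,s1,s2} --a--> {s2}  [seen]
{s0,s1,s2} --b--> {s0,s1,s2}  [seen]
Reachable DFA states: {s0,s2}, {s2}, {s0,s1,s2}.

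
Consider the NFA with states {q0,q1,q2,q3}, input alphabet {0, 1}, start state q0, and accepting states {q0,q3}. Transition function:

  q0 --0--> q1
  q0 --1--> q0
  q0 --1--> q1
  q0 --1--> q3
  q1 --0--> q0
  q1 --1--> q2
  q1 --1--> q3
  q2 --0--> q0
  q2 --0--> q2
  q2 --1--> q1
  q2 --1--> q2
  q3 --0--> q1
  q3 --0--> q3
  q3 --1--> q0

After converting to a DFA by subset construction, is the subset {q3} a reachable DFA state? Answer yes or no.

no

Start state of the DFA: {q0}.
{q0} --0--> {q1}  [new]
{q0} --1--> {q0,q1,q3}  [new]
{q1} --0--> {q0}  [seen]
{q1} --1--> {q2,q3}  [new]
{q0,q1,q3} --0--> {q0,q1,q3}  [seen]
{q0,q1,q3} --1--> {q0,q1,q2,q3}  [new]
{q2,q3} --0--> {q0,q1,q2,q3}  [seen]
{q2,q3} --1--> {q0,q1,q2}  [new]
{q0,q1,q2,q3} --0--> {q0,q1,q2,q3}  [seen]
{q0,q1,q2,q3} --1--> {q0,q1,q2,q3}  [seen]
{q0,q1,q2} --0--> {q0,q1,q2}  [seen]
{q0,q1,q2} --1--> {q0,q1,q2,q3}  [seen]
Reachable DFA states: {q0}, {q1}, {q0,q1,q3}, {q2,q3}, {q0,q1,q2,q3}, {q0,q1,q2}.
{q3} is not among them.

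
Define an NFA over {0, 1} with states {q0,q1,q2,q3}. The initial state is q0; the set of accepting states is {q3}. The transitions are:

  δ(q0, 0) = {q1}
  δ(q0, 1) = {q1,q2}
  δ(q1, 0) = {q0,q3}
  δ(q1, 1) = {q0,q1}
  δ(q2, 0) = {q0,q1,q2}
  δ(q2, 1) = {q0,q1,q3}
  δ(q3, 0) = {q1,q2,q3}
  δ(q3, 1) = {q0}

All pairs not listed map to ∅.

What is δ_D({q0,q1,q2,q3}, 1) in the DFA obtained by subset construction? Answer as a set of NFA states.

δ(q0,1) = {q1,q2}; δ(q1,1) = {q0,q1}; δ(q2,1) = {q0,q1,q3}; δ(q3,1) = {q0}.
Union: {q0,q1,q2,q3}.

{q0,q1,q2,q3}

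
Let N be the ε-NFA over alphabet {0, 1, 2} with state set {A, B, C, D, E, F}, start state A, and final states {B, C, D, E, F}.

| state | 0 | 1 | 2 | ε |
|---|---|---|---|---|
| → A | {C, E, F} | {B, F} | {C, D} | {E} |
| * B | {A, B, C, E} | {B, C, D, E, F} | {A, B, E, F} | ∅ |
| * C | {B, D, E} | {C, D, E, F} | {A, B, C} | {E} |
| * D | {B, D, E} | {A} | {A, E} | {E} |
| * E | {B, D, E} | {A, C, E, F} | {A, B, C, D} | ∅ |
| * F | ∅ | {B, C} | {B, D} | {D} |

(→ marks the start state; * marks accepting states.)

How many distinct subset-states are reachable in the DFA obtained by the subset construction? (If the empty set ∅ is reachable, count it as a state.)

Start state of the DFA: {A, E} (ε-closure of the NFA start).
{A, E} --0--> {B, C, D, E, F}  [new]
{A, E} --1--> {A, B, C, D, E, F}  [new]
{A, E} --2--> {A, B, C, D, E}  [new]
{B, C, D, E, F} --0--> {A, B, C, D, E}  [seen]
{B, C, D, E, F} --1--> {A, B, C, D, E, F}  [seen]
{B, C, D, E, F} --2--> {A, B, C, D, E, F}  [seen]
{A, B, C, D, E, F} --0--> {A, B, C, D, E, F}  [seen]
{A, B, C, D, E, F} --1--> {A, B, C, D, E, F}  [seen]
{A, B, C, D, E, F} --2--> {A, B, C, D, E, F}  [seen]
{A, B, C, D, E} --0--> {A, B, C, D, E, F}  [seen]
{A, B, C, D, E} --1--> {A, B, C, D, E, F}  [seen]
{A, B, C, D, E} --2--> {A, B, C, D, E, F}  [seen]
Reachable DFA states: {A, E}, {B, C, D, E, F}, {A, B, C, D, E, F}, {A, B, C, D, E}.

4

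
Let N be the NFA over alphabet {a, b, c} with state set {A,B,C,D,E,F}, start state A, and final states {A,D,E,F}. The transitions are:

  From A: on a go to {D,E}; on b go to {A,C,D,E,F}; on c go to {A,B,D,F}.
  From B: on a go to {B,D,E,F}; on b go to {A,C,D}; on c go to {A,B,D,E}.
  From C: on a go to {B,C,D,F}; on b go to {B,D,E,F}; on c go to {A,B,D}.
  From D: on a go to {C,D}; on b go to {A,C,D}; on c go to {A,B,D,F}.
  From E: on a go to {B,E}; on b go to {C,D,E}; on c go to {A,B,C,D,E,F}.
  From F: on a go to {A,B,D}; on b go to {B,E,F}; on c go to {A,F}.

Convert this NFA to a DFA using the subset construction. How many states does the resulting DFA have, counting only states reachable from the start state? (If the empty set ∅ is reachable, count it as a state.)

9

Start state of the DFA: {A}.
{A} --a--> {D,E}  [new]
{A} --b--> {A,C,D,E,F}  [new]
{A} --c--> {A,B,D,F}  [new]
{D,E} --a--> {B,C,D,E}  [new]
{D,E} --b--> {A,C,D,E}  [new]
{D,E} --c--> {A,B,C,D,E,F}  [new]
{A,C,D,E,F} --a--> {A,B,C,D,E,F}  [seen]
{A,C,D,E,F} --b--> {A,B,C,D,E,F}  [seen]
{A,C,D,E,F} --c--> {A,B,C,D,E,F}  [seen]
{A,B,D,F} --a--> {A,B,C,D,E,F}  [seen]
{A,B,D,F} --b--> {A,B,C,D,E,F}  [seen]
{A,B,D,F} --c--> {A,B,D,E,F}  [new]
{B,C,D,E} --a--> {B,C,D,E,F}  [new]
{B,C,D,E} --b--> {A,B,C,D,E,F}  [seen]
{B,C,D,E} --c--> {A,B,C,D,E,F}  [seen]
{A,C,D,E} --a--> {B,C,D,E,F}  [seen]
{A,C,D,E} --b--> {A,B,C,D,E,F}  [seen]
{A,C,D,E} --c--> {A,B,C,D,E,F}  [seen]
{A,B,C,D,E,F} --a--> {A,B,C,D,E,F}  [seen]
{A,B,C,D,E,F} --b--> {A,B,C,D,E,F}  [seen]
{A,B,C,D,E,F} --c--> {A,B,C,D,E,F}  [seen]
{A,B,D,E,F} --a--> {A,B,C,D,E,F}  [seen]
{A,B,D,E,F} --b--> {A,B,C,D,E,F}  [seen]
{A,B,D,E,F} --c--> {A,B,C,D,E,F}  [seen]
{B,C,D,E,F} --a--> {A,B,C,D,E,F}  [seen]
{B,C,D,E,F} --b--> {A,B,C,D,E,F}  [seen]
{B,C,D,E,F} --c--> {A,B,C,D,E,F}  [seen]
Reachable DFA states: {A}, {D,E}, {A,C,D,E,F}, {A,B,D,F}, {B,C,D,E}, {A,C,D,E}, {A,B,C,D,E,F}, {A,B,D,E,F}, {B,C,D,E,F}.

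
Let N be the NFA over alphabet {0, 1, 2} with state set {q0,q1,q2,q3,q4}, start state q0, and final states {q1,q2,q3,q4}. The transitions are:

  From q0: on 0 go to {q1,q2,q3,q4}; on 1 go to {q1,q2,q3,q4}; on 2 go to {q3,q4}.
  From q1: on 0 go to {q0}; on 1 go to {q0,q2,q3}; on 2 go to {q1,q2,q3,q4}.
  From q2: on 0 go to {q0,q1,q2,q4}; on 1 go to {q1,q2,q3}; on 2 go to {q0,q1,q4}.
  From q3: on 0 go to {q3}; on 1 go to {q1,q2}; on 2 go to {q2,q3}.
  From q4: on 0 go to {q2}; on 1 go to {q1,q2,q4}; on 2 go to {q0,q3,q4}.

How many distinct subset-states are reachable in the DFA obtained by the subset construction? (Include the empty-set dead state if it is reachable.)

10

Start state of the DFA: {q0}.
{q0} --0--> {q1,q2,q3,q4}  [new]
{q0} --1--> {q1,q2,q3,q4}  [seen]
{q0} --2--> {q3,q4}  [new]
{q1,q2,q3,q4} --0--> {q0,q1,q2,q3,q4}  [new]
{q1,q2,q3,q4} --1--> {q0,q1,q2,q3,q4}  [seen]
{q1,q2,q3,q4} --2--> {q0,q1,q2,q3,q4}  [seen]
{q3,q4} --0--> {q2,q3}  [new]
{q3,q4} --1--> {q1,q2,q4}  [new]
{q3,q4} --2--> {q0,q2,q3,q4}  [new]
{q0,q1,q2,q3,q4} --0--> {q0,q1,q2,q3,q4}  [seen]
{q0,q1,q2,q3,q4} --1--> {q0,q1,q2,q3,q4}  [seen]
{q0,q1,q2,q3,q4} --2--> {q0,q1,q2,q3,q4}  [seen]
{q2,q3} --0--> {q0,q1,q2,q3,q4}  [seen]
{q2,q3} --1--> {q1,q2,q3}  [new]
{q2,q3} --2--> {q0,q1,q2,q3,q4}  [seen]
{q1,q2,q4} --0--> {q0,q1,q2,q4}  [new]
{q1,q2,q4} --1--> {q0,q1,q2,q3,q4}  [seen]
{q1,q2,q4} --2--> {q0,q1,q2,q3,q4}  [seen]
{q0,q2,q3,q4} --0--> {q0,q1,q2,q3,q4}  [seen]
{q0,q2,q3,q4} --1--> {q1,q2,q3,q4}  [seen]
{q0,q2,q3,q4} --2--> {q0,q1,q2,q3,q4}  [seen]
{q1,q2,q3} --0--> {q0,q1,q2,q3,q4}  [seen]
{q1,q2,q3} --1--> {q0,q1,q2,q3}  [new]
{q1,q2,q3} --2--> {q0,q1,q2,q3,q4}  [seen]
{q0,q1,q2,q4} --0--> {q0,q1,q2,q3,q4}  [seen]
{q0,q1,q2,q4} --1--> {q0,q1,q2,q3,q4}  [seen]
{q0,q1,q2,q4} --2--> {q0,q1,q2,q3,q4}  [seen]
{q0,q1,q2,q3} --0--> {q0,q1,q2,q3,q4}  [seen]
{q0,q1,q2,q3} --1--> {q0,q1,q2,q3,q4}  [seen]
{q0,q1,q2,q3} --2--> {q0,q1,q2,q3,q4}  [seen]
Reachable DFA states: {q0}, {q1,q2,q3,q4}, {q3,q4}, {q0,q1,q2,q3,q4}, {q2,q3}, {q1,q2,q4}, {q0,q2,q3,q4}, {q1,q2,q3}, {q0,q1,q2,q4}, {q0,q1,q2,q3}.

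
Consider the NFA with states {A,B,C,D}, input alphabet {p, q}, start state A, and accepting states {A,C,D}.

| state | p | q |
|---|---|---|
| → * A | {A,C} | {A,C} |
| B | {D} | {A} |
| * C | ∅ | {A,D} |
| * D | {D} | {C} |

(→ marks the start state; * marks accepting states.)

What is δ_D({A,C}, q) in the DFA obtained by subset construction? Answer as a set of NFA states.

{A,C,D}

δ(A,q) = {A,C}; δ(C,q) = {A,D}.
Union: {A,C,D}.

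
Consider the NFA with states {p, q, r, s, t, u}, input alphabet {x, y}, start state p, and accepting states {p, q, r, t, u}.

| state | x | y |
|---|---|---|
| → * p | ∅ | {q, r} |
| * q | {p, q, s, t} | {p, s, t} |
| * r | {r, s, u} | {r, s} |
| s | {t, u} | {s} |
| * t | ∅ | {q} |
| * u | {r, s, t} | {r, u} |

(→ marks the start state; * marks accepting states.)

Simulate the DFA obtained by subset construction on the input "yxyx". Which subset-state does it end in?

{p, q, r, s, t, u}

Start: {p}.
δ(p,y) = {q, r}.
Union: {q, r}.
After y: {q, r}.
δ(q,x) = {p, q, s, t}; δ(r,x) = {r, s, u}.
Union: {p, q, r, s, t, u}.
After x: {p, q, r, s, t, u}.
δ(p,y) = {q, r}; δ(q,y) = {p, s, t}; δ(r,y) = {r, s}; δ(s,y) = {s}; δ(t,y) = {q}; δ(u,y) = {r, u}.
Union: {p, q, r, s, t, u}.
After y: {p, q, r, s, t, u}.
δ(p,x) = ∅; δ(q,x) = {p, q, s, t}; δ(r,x) = {r, s, u}; δ(s,x) = {t, u}; δ(t,x) = ∅; δ(u,x) = {r, s, t}.
Union: {p, q, r, s, t, u}.
After x: {p, q, r, s, t, u}.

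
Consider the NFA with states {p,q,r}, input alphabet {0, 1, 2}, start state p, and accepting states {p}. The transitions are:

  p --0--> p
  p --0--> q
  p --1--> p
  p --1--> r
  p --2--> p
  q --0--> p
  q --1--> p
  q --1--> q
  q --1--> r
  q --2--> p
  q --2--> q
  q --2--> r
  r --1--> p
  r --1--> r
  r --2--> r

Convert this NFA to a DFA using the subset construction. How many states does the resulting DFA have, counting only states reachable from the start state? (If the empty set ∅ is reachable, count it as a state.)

4

Start state of the DFA: {p}.
{p} --0--> {p,q}  [new]
{p} --1--> {p,r}  [new]
{p} --2--> {p}  [seen]
{p,q} --0--> {p,q}  [seen]
{p,q} --1--> {p,q,r}  [new]
{p,q} --2--> {p,q,r}  [seen]
{p,r} --0--> {p,q}  [seen]
{p,r} --1--> {p,r}  [seen]
{p,r} --2--> {p,r}  [seen]
{p,q,r} --0--> {p,q}  [seen]
{p,q,r} --1--> {p,q,r}  [seen]
{p,q,r} --2--> {p,q,r}  [seen]
Reachable DFA states: {p}, {p,q}, {p,r}, {p,q,r}.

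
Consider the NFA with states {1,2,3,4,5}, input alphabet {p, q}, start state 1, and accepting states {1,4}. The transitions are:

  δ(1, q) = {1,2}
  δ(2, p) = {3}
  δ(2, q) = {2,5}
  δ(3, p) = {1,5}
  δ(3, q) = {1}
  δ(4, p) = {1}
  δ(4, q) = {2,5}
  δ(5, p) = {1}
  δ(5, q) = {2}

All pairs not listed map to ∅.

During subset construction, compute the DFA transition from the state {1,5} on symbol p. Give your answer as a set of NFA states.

δ(1,p) = ∅; δ(5,p) = {1}.
Union: {1}.

{1}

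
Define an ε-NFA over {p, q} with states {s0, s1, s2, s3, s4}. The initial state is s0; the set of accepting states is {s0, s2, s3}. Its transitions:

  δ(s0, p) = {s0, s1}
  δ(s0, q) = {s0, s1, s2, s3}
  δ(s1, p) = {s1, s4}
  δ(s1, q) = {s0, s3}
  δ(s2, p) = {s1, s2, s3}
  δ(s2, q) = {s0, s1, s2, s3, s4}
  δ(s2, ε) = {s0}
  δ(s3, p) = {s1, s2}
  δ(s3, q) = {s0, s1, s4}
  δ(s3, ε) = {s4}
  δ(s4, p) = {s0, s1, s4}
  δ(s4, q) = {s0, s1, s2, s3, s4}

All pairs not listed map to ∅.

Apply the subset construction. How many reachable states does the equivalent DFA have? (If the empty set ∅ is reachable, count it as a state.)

Start state of the DFA: {s0} (ε-closure of the NFA start).
{s0} --p--> {s0, s1}  [new]
{s0} --q--> {s0, s1, s2, s3, s4}  [new]
{s0, s1} --p--> {s0, s1, s4}  [new]
{s0, s1} --q--> {s0, s1, s2, s3, s4}  [seen]
{s0, s1, s2, s3, s4} --p--> {s0, s1, s2, s3, s4}  [seen]
{s0, s1, s2, s3, s4} --q--> {s0, s1, s2, s3, s4}  [seen]
{s0, s1, s4} --p--> {s0, s1, s4}  [seen]
{s0, s1, s4} --q--> {s0, s1, s2, s3, s4}  [seen]
Reachable DFA states: {s0}, {s0, s1}, {s0, s1, s2, s3, s4}, {s0, s1, s4}.

4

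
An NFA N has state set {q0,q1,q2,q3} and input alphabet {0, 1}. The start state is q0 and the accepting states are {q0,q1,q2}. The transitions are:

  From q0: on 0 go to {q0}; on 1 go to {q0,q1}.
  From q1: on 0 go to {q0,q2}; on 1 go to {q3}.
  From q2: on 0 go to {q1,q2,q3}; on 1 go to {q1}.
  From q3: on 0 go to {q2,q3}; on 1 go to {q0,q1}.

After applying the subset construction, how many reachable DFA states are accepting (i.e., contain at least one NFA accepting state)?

Start state of the DFA: {q0}.
{q0} --0--> {q0}  [seen]
{q0} --1--> {q0,q1}  [new]
{q0,q1} --0--> {q0,q2}  [new]
{q0,q1} --1--> {q0,q1,q3}  [new]
{q0,q2} --0--> {q0,q1,q2,q3}  [new]
{q0,q2} --1--> {q0,q1}  [seen]
{q0,q1,q3} --0--> {q0,q2,q3}  [new]
{q0,q1,q3} --1--> {q0,q1,q3}  [seen]
{q0,q1,q2,q3} --0--> {q0,q1,q2,q3}  [seen]
{q0,q1,q2,q3} --1--> {q0,q1,q3}  [seen]
{q0,q2,q3} --0--> {q0,q1,q2,q3}  [seen]
{q0,q2,q3} --1--> {q0,q1}  [seen]
Reachable DFA states: {q0}, {q0,q1}, {q0,q2}, {q0,q1,q3}, {q0,q1,q2,q3}, {q0,q2,q3}.
Accepting DFA states (contain an NFA accepting state): {q0}, {q0,q1}, {q0,q2}, {q0,q1,q3}, {q0,q1,q2,q3}, {q0,q2,q3}.

6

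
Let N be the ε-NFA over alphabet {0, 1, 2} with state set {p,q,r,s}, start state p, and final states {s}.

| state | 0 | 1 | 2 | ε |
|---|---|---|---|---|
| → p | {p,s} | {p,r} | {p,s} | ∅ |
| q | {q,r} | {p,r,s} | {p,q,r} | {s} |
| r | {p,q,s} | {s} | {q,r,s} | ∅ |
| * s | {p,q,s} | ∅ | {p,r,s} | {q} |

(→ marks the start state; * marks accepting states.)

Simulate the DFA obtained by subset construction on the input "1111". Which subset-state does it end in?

{p,q,r,s}

Start: {p}.
δ(p,1) = {p,r}.
Union: {p,r}.
After 1: {p,r}.
δ(p,1) = {p,r}; δ(r,1) = {s}.
Union: {p,r,s}.
ε-closure gives {p,q,r,s}.
After 1: {p,q,r,s}.
δ(p,1) = {p,r}; δ(q,1) = {p,r,s}; δ(r,1) = {s}; δ(s,1) = ∅.
Union: {p,r,s}.
ε-closure gives {p,q,r,s}.
After 1: {p,q,r,s}.
δ(p,1) = {p,r}; δ(q,1) = {p,r,s}; δ(r,1) = {s}; δ(s,1) = ∅.
Union: {p,r,s}.
ε-closure gives {p,q,r,s}.
After 1: {p,q,r,s}.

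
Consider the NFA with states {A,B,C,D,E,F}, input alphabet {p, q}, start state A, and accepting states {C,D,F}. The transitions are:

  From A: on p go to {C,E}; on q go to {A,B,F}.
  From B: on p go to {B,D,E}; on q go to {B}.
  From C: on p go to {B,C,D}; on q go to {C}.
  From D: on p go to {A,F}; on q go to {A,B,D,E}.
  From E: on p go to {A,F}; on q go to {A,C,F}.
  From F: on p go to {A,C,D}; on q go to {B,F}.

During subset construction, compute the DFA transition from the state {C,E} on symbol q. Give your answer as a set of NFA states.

{A,C,F}

δ(C,q) = {C}; δ(E,q) = {A,C,F}.
Union: {A,C,F}.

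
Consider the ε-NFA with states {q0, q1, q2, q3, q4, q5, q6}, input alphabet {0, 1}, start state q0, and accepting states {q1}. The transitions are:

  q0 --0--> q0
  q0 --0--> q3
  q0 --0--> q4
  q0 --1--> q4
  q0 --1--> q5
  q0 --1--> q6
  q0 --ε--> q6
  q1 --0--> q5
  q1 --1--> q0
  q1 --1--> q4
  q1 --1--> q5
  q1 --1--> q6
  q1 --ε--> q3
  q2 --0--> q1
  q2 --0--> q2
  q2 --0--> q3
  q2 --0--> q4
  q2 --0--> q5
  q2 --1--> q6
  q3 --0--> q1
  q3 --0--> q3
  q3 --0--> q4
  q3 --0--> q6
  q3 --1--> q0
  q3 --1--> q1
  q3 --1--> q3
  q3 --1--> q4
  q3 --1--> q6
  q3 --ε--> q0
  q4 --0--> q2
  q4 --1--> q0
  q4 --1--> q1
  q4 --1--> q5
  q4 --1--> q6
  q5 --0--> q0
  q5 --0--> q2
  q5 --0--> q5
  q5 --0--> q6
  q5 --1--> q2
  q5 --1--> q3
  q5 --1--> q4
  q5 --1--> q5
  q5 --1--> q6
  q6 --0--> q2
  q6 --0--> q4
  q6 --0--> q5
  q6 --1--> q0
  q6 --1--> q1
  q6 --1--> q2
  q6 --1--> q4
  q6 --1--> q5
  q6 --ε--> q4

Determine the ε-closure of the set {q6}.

{q4, q6}

Begin with {q6}.
q6 →ε {q4}; add q4.
ε-closure = {q4, q6}.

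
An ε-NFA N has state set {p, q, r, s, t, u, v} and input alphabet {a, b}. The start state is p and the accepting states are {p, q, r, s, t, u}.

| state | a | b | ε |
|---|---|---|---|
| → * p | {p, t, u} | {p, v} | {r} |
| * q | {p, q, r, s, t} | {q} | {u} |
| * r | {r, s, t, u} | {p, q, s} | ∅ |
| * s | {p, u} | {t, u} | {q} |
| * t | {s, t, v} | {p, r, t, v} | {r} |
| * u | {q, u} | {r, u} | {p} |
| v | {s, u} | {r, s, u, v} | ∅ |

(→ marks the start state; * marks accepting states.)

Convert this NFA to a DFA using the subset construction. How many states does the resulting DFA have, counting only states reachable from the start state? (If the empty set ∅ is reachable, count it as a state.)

4

Start state of the DFA: {p, r} (ε-closure of the NFA start).
{p, r} --a--> {p, q, r, s, t, u}  [new]
{p, r} --b--> {p, q, r, s, u, v}  [new]
{p, q, r, s, t, u} --a--> {p, q, r, s, t, u, v}  [new]
{p, q, r, s, t, u} --b--> {p, q, r, s, t, u, v}  [seen]
{p, q, r, s, u, v} --a--> {p, q, r, s, t, u}  [seen]
{p, q, r, s, u, v} --b--> {p, q, r, s, t, u, v}  [seen]
{p, q, r, s, t, u, v} --a--> {p, q, r, s, t, u, v}  [seen]
{p, q, r, s, t, u, v} --b--> {p, q, r, s, t, u, v}  [seen]
Reachable DFA states: {p, r}, {p, q, r, s, t, u}, {p, q, r, s, u, v}, {p, q, r, s, t, u, v}.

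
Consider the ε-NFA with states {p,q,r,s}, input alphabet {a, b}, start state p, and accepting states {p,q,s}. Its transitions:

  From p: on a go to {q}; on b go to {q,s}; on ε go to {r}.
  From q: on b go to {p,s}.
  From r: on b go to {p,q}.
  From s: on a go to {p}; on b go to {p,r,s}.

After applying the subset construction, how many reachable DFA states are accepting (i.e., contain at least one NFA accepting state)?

5

Start state of the DFA: {p,r} (ε-closure of the NFA start).
{p,r} --a--> {q}  [new]
{p,r} --b--> {p,q,r,s}  [new]
{q} --a--> ∅  [new]
{q} --b--> {p,r,s}  [new]
{p,q,r,s} --a--> {p,q,r}  [new]
{p,q,r,s} --b--> {p,q,r,s}  [seen]
∅ --a--> ∅  [seen]
∅ --b--> ∅  [seen]
{p,r,s} --a--> {p,q,r}  [seen]
{p,r,s} --b--> {p,q,r,s}  [seen]
{p,q,r} --a--> {q}  [seen]
{p,q,r} --b--> {p,q,r,s}  [seen]
Reachable DFA states: {p,r}, {q}, {p,q,r,s}, ∅, {p,r,s}, {p,q,r}.
Accepting DFA states (contain an NFA accepting state): {p,r}, {q}, {p,q,r,s}, {p,r,s}, {p,q,r}.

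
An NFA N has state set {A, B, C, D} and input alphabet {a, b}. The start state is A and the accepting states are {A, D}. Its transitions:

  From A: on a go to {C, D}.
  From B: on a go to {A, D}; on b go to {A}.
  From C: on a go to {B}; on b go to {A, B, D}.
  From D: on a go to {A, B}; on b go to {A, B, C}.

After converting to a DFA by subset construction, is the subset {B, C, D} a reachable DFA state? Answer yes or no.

Start state of the DFA: {A}.
{A} --a--> {C, D}  [new]
{A} --b--> ∅  [new]
{C, D} --a--> {A, B}  [new]
{C, D} --b--> {A, B, C, D}  [new]
∅ --a--> ∅  [seen]
∅ --b--> ∅  [seen]
{A, B} --a--> {A, C, D}  [new]
{A, B} --b--> {A}  [seen]
{A, B, C, D} --a--> {A, B, C, D}  [seen]
{A, B, C, D} --b--> {A, B, C, D}  [seen]
{A, C, D} --a--> {A, B, C, D}  [seen]
{A, C, D} --b--> {A, B, C, D}  [seen]
Reachable DFA states: {A}, {C, D}, ∅, {A, B}, {A, B, C, D}, {A, C, D}.
{B, C, D} is not among them.

no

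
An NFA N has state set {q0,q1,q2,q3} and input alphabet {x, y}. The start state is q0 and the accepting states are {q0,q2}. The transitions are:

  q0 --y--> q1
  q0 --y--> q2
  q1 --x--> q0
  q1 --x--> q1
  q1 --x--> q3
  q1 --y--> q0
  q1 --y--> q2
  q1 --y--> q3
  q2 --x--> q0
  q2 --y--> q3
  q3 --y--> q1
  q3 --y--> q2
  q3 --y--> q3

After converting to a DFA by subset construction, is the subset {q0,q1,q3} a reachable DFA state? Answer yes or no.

yes

Start state of the DFA: {q0}.
{q0} --x--> ∅  [new]
{q0} --y--> {q1,q2}  [new]
∅ --x--> ∅  [seen]
∅ --y--> ∅  [seen]
{q1,q2} --x--> {q0,q1,q3}  [new]
{q1,q2} --y--> {q0,q2,q3}  [new]
{q0,q1,q3} --x--> {q0,q1,q3}  [seen]
{q0,q1,q3} --y--> {q0,q1,q2,q3}  [new]
{q0,q2,q3} --x--> {q0}  [seen]
{q0,q2,q3} --y--> {q1,q2,q3}  [new]
{q0,q1,q2,q3} --x--> {q0,q1,q3}  [seen]
{q0,q1,q2,q3} --y--> {q0,q1,q2,q3}  [seen]
{q1,q2,q3} --x--> {q0,q1,q3}  [seen]
{q1,q2,q3} --y--> {q0,q1,q2,q3}  [seen]
Reachable DFA states: {q0}, ∅, {q1,q2}, {q0,q1,q3}, {q0,q2,q3}, {q0,q1,q2,q3}, {q1,q2,q3}.
{q0,q1,q3} is among them.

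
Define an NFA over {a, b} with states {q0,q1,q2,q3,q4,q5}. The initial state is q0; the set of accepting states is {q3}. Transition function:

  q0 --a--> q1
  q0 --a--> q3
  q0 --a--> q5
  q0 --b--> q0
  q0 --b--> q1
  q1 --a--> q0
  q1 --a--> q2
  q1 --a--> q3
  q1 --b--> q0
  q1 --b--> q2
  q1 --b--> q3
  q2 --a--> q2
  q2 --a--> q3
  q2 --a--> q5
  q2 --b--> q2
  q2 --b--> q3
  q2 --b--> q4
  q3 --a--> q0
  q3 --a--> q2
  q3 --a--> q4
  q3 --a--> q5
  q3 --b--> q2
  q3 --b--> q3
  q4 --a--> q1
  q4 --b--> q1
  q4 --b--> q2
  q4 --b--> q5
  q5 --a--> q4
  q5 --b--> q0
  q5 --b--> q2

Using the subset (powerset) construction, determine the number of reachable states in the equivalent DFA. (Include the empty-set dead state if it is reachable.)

9

Start state of the DFA: {q0}.
{q0} --a--> {q1,q3,q5}  [new]
{q0} --b--> {q0,q1}  [new]
{q1,q3,q5} --a--> {q0,q2,q3,q4,q5}  [new]
{q1,q3,q5} --b--> {q0,q2,q3}  [new]
{q0,q1} --a--> {q0,q1,q2,q3,q5}  [new]
{q0,q1} --b--> {q0,q1,q2,q3}  [new]
{q0,q2,q3,q4,q5} --a--> {q0,q1,q2,q3,q4,q5}  [new]
{q0,q2,q3,q4,q5} --b--> {q0,q1,q2,q3,q4,q5}  [seen]
{q0,q2,q3} --a--> {q0,q1,q2,q3,q4,q5}  [seen]
{q0,q2,q3} --b--> {q0,q1,q2,q3,q4}  [new]
{q0,q1,q2,q3,q5} --a--> {q0,q1,q2,q3,q4,q5}  [seen]
{q0,q1,q2,q3,q5} --b--> {q0,q1,q2,q3,q4}  [seen]
{q0,q1,q2,q3} --a--> {q0,q1,q2,q3,q4,q5}  [seen]
{q0,q1,q2,q3} --b--> {q0,q1,q2,q3,q4}  [seen]
{q0,q1,q2,q3,q4,q5} --a--> {q0,q1,q2,q3,q4,q5}  [seen]
{q0,q1,q2,q3,q4,q5} --b--> {q0,q1,q2,q3,q4,q5}  [seen]
{q0,q1,q2,q3,q4} --a--> {q0,q1,q2,q3,q4,q5}  [seen]
{q0,q1,q2,q3,q4} --b--> {q0,q1,q2,q3,q4,q5}  [seen]
Reachable DFA states: {q0}, {q1,q3,q5}, {q0,q1}, {q0,q2,q3,q4,q5}, {q0,q2,q3}, {q0,q1,q2,q3,q5}, {q0,q1,q2,q3}, {q0,q1,q2,q3,q4,q5}, {q0,q1,q2,q3,q4}.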